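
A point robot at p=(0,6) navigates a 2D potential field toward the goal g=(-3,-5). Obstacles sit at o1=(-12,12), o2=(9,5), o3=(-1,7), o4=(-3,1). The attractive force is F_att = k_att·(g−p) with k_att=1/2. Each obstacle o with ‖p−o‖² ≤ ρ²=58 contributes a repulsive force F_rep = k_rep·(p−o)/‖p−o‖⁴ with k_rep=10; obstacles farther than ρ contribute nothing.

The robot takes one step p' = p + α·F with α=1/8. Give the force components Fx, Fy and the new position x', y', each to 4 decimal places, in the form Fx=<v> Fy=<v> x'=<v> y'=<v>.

F_att = 1/2·(g−p) = 1/2·(-3,-11) = (-1.5000,-5.5000)
o1: d²=180 > ρ²=58 → inactive
o2: d²=82 > ρ²=58 → inactive
o3: d²=2 ≤ ρ²=58; F_rep = 10·(1,-1)/2² = (2.5000,-2.5000)
o4: d²=34 ≤ ρ²=58; F_rep = 10·(3,5)/34² = (0.0260,0.0433)
F = F_att + ΣF_rep = (1.0260,-7.9567)
p' = p + 1/8·F = (0.1282,5.0054)

Fx=1.0260 Fy=-7.9567 x'=0.1282 y'=5.0054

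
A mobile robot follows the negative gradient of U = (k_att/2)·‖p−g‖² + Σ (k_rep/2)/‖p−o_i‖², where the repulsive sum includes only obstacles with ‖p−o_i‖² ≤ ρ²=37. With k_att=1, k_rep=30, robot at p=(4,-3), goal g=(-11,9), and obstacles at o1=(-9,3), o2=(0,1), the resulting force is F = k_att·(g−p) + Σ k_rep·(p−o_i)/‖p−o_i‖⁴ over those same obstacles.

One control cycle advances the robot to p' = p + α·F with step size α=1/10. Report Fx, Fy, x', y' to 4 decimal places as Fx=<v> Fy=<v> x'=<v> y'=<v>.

F_att = 1·(g−p) = 1·(-15,12) = (-15.0000,12.0000)
o1: d²=205 > ρ²=37 → inactive
o2: d²=32 ≤ ρ²=37; F_rep = 30·(4,-4)/32² = (0.1172,-0.1172)
F = F_att + ΣF_rep = (-14.8828,11.8828)
p' = p + 1/10·F = (2.5117,-1.8117)

Fx=-14.8828 Fy=11.8828 x'=2.5117 y'=-1.8117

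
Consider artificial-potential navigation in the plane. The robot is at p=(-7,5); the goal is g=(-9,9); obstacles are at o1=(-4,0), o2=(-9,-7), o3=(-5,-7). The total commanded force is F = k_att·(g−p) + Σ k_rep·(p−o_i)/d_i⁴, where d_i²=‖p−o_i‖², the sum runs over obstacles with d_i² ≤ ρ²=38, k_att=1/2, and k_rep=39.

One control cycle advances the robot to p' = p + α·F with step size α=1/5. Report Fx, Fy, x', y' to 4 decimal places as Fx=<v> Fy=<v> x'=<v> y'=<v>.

Fx=-1.1012 Fy=2.1687 x'=-7.2202 y'=5.4337

F_att = 1/2·(g−p) = 1/2·(-2,4) = (-1.0000,2.0000)
o1: d²=34 ≤ ρ²=38; F_rep = 39·(-3,5)/34² = (-0.1012,0.1687)
o2: d²=148 > ρ²=38 → inactive
o3: d²=148 > ρ²=38 → inactive
F = F_att + ΣF_rep = (-1.1012,2.1687)
p' = p + 1/5·F = (-7.2202,5.4337)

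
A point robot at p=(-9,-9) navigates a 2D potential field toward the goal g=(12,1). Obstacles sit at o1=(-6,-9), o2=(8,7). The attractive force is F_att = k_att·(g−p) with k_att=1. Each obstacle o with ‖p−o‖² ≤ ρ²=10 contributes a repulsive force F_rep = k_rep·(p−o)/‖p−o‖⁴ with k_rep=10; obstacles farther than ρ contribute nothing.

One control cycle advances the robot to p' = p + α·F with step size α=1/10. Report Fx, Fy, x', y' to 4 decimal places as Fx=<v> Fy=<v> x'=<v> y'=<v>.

Fx=20.6296 Fy=10.0000 x'=-6.9370 y'=-8.0000

F_att = 1·(g−p) = 1·(21,10) = (21.0000,10.0000)
o1: d²=9 ≤ ρ²=10; F_rep = 10·(-3,0)/9² = (-0.3704,0.0000)
o2: d²=545 > ρ²=10 → inactive
F = F_att + ΣF_rep = (20.6296,10.0000)
p' = p + 1/10·F = (-6.9370,-8.0000)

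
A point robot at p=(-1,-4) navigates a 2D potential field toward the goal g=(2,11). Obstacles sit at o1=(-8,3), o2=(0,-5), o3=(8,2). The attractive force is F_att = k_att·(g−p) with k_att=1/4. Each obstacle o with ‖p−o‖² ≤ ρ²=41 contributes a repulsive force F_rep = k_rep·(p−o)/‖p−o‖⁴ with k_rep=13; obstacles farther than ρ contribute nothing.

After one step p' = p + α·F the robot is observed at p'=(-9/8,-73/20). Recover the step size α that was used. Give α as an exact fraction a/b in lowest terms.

α = 1/20

F_att = 1/4·(g−p) = 1/4·(3,15) = (0.7500,3.7500)
o1: d²=98 > ρ²=41 → inactive
o2: d²=2 ≤ ρ²=41; F_rep = 13·(-1,1)/2² = (-3.2500,3.2500)
o3: d²=117 > ρ²=41 → inactive
F = F_att + ΣF_rep = (-2.5000,7.0000)
Δp = p'−p = (-0.1250,0.3500); α = Δx/Fx = (-1/8) / (-5/2) = 1/20
check: Δy/Fy = (7/20) / (7) = 1/20 ✓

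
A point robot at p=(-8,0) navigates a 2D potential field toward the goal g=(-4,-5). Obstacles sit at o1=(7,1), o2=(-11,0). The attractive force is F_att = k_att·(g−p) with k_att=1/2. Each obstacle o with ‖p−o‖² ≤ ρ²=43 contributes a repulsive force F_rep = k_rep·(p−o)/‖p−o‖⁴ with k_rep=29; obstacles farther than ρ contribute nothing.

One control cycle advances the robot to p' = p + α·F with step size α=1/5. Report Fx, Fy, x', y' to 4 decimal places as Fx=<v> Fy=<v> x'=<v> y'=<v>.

F_att = 1/2·(g−p) = 1/2·(4,-5) = (2.0000,-2.5000)
o1: d²=226 > ρ²=43 → inactive
o2: d²=9 ≤ ρ²=43; F_rep = 29·(3,0)/9² = (1.0741,0.0000)
F = F_att + ΣF_rep = (3.0741,-2.5000)
p' = p + 1/5·F = (-7.3852,-0.5000)

Fx=3.0741 Fy=-2.5000 x'=-7.3852 y'=-0.5000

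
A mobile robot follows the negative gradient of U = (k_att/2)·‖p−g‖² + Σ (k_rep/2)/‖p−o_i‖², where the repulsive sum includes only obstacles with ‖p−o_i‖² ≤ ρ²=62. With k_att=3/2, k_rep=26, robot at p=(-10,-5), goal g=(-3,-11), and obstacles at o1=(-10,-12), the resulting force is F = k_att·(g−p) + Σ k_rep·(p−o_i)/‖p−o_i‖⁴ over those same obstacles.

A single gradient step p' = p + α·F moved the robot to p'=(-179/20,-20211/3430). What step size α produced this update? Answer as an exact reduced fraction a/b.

F_att = 3/2·(g−p) = 3/2·(7,-6) = (10.5000,-9.0000)
o1: d²=49 ≤ ρ²=62; F_rep = 26·(0,7)/49² = (0.0000,0.0758)
F = F_att + ΣF_rep = (10.5000,-8.9242)
Δp = p'−p = (1.0500,-0.8924); α = Δx/Fx = (21/20) / (21/2) = 1/10
check: Δy/Fy = (-3061/3430) / (-3061/343) = 1/10 ✓

α = 1/10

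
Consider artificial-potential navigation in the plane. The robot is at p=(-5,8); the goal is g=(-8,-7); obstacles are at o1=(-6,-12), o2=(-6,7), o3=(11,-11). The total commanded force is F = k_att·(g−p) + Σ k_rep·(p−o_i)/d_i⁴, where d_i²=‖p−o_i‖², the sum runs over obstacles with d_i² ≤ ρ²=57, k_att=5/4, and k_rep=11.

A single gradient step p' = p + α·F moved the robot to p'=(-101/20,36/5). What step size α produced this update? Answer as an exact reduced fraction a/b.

α = 1/20

F_att = 5/4·(g−p) = 5/4·(-3,-15) = (-3.7500,-18.7500)
o1: d²=401 > ρ²=57 → inactive
o2: d²=2 ≤ ρ²=57; F_rep = 11·(1,1)/2² = (2.7500,2.7500)
o3: d²=617 > ρ²=57 → inactive
F = F_att + ΣF_rep = (-1.0000,-16.0000)
Δp = p'−p = (-0.0500,-0.8000); α = Δx/Fx = (-1/20) / (-1) = 1/20
check: Δy/Fy = (-4/5) / (-16) = 1/20 ✓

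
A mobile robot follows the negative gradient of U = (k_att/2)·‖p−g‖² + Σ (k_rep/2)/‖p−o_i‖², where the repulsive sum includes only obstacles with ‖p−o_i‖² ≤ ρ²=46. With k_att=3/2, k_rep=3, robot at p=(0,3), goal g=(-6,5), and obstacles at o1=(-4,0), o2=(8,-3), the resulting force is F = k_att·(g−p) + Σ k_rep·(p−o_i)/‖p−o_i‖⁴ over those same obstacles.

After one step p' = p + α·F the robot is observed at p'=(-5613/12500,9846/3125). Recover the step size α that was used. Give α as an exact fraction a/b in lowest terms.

F_att = 3/2·(g−p) = 3/2·(-6,2) = (-9.0000,3.0000)
o1: d²=25 ≤ ρ²=46; F_rep = 3·(4,3)/25² = (0.0192,0.0144)
o2: d²=100 > ρ²=46 → inactive
F = F_att + ΣF_rep = (-8.9808,3.0144)
Δp = p'−p = (-0.4490,0.1507); α = Δx/Fx = (-5613/12500) / (-5613/625) = 1/20
check: Δy/Fy = (471/3125) / (1884/625) = 1/20 ✓

α = 1/20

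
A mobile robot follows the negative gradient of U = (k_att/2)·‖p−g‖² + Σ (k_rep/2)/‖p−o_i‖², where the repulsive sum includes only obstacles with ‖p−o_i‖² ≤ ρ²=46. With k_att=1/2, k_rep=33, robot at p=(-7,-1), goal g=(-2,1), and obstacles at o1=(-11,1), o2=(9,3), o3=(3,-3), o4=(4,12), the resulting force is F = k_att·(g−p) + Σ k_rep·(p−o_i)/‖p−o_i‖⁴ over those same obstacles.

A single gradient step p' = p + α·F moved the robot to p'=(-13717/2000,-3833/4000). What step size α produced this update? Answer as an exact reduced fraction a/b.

α = 1/20

F_att = 1/2·(g−p) = 1/2·(5,2) = (2.5000,1.0000)
o1: d²=20 ≤ ρ²=46; F_rep = 33·(4,-2)/20² = (0.3300,-0.1650)
o2: d²=272 > ρ²=46 → inactive
o3: d²=104 > ρ²=46 → inactive
o4: d²=290 > ρ²=46 → inactive
F = F_att + ΣF_rep = (2.8300,0.8350)
Δp = p'−p = (0.1415,0.0418); α = Δx/Fx = (283/2000) / (283/100) = 1/20
check: Δy/Fy = (167/4000) / (167/200) = 1/20 ✓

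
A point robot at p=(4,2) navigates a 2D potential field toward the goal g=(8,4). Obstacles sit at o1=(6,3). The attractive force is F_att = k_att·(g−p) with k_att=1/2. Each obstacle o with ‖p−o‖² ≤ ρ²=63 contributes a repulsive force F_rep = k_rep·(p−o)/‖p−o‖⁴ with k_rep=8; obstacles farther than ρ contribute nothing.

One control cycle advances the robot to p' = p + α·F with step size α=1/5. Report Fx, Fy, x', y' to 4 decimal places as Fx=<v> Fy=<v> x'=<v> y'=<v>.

F_att = 1/2·(g−p) = 1/2·(4,2) = (2.0000,1.0000)
o1: d²=5 ≤ ρ²=63; F_rep = 8·(-2,-1)/5² = (-0.6400,-0.3200)
F = F_att + ΣF_rep = (1.3600,0.6800)
p' = p + 1/5·F = (4.2720,2.1360)

Fx=1.3600 Fy=0.6800 x'=4.2720 y'=2.1360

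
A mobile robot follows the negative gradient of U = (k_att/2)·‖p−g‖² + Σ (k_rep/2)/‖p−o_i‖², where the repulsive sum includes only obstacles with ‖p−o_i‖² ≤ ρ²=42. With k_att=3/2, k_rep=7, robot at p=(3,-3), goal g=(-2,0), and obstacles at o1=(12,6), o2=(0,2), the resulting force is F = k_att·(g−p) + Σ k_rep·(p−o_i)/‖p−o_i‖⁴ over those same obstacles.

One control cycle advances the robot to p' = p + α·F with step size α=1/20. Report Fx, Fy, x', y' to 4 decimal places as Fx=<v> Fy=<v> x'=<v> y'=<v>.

Fx=-7.4818 Fy=4.4697 x'=2.6259 y'=-2.7765

F_att = 3/2·(g−p) = 3/2·(-5,3) = (-7.5000,4.5000)
o1: d²=162 > ρ²=42 → inactive
o2: d²=34 ≤ ρ²=42; F_rep = 7·(3,-5)/34² = (0.0182,-0.0303)
F = F_att + ΣF_rep = (-7.4818,4.4697)
p' = p + 1/20·F = (2.6259,-2.7765)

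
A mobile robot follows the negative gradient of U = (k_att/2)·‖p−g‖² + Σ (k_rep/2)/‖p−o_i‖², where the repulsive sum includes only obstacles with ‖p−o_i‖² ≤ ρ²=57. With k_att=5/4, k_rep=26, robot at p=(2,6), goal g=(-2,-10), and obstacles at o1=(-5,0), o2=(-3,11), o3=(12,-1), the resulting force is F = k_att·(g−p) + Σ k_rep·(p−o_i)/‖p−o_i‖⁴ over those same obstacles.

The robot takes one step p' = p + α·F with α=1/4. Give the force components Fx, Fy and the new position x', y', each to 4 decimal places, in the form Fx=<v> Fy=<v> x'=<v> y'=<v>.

F_att = 5/4·(g−p) = 5/4·(-4,-16) = (-5.0000,-20.0000)
o1: d²=85 > ρ²=57 → inactive
o2: d²=50 ≤ ρ²=57; F_rep = 26·(5,-5)/50² = (0.0520,-0.0520)
o3: d²=149 > ρ²=57 → inactive
F = F_att + ΣF_rep = (-4.9480,-20.0520)
p' = p + 1/4·F = (0.7630,0.9870)

Fx=-4.9480 Fy=-20.0520 x'=0.7630 y'=0.9870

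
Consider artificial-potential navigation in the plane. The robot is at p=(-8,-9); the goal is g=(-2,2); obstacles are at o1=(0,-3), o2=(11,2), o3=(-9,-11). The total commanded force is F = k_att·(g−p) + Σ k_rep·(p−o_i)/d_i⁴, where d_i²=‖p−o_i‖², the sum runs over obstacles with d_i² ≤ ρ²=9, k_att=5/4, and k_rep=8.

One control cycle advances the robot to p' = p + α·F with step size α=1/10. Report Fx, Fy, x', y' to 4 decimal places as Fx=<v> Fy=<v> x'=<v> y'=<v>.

F_att = 5/4·(g−p) = 5/4·(6,11) = (7.5000,13.7500)
o1: d²=100 > ρ²=9 → inactive
o2: d²=482 > ρ²=9 → inactive
o3: d²=5 ≤ ρ²=9; F_rep = 8·(1,2)/5² = (0.3200,0.6400)
F = F_att + ΣF_rep = (7.8200,14.3900)
p' = p + 1/10·F = (-7.2180,-7.5610)

Fx=7.8200 Fy=14.3900 x'=-7.2180 y'=-7.5610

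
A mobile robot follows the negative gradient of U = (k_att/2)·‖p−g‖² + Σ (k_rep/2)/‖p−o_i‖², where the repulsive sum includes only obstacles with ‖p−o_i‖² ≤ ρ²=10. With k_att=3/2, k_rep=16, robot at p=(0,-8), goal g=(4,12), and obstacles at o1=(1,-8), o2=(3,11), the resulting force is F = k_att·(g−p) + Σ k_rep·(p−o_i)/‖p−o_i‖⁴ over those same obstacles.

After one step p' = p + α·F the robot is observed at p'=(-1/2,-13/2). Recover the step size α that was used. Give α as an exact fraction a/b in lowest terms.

F_att = 3/2·(g−p) = 3/2·(4,20) = (6.0000,30.0000)
o1: d²=1 ≤ ρ²=10; F_rep = 16·(-1,0)/1² = (-16.0000,0.0000)
o2: d²=370 > ρ²=10 → inactive
F = F_att + ΣF_rep = (-10.0000,30.0000)
Δp = p'−p = (-0.5000,1.5000); α = Δx/Fx = (-1/2) / (-10) = 1/20
check: Δy/Fy = (3/2) / (30) = 1/20 ✓

α = 1/20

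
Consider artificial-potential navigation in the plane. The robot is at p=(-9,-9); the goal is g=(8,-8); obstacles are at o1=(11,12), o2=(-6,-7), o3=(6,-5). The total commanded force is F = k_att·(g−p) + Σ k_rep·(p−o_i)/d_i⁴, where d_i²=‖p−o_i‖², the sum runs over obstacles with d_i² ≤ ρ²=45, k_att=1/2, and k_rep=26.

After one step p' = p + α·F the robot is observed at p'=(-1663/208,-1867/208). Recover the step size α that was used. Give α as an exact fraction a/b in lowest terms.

α = 1/8

F_att = 1/2·(g−p) = 1/2·(17,1) = (8.5000,0.5000)
o1: d²=841 > ρ²=45 → inactive
o2: d²=13 ≤ ρ²=45; F_rep = 26·(-3,-2)/13² = (-0.4615,-0.3077)
o3: d²=241 > ρ²=45 → inactive
F = F_att + ΣF_rep = (8.0385,0.1923)
Δp = p'−p = (1.0048,0.0240); α = Δx/Fx = (209/208) / (209/26) = 1/8
check: Δy/Fy = (5/208) / (5/26) = 1/8 ✓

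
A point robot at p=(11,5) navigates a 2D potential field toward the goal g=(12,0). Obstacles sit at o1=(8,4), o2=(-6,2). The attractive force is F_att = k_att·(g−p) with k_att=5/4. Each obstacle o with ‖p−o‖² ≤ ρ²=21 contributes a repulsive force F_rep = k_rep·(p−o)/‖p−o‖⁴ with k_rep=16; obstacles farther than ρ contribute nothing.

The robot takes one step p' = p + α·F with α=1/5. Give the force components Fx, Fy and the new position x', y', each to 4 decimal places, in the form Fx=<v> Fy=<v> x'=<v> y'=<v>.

Fx=1.7300 Fy=-6.0900 x'=11.3460 y'=3.7820

F_att = 5/4·(g−p) = 5/4·(1,-5) = (1.2500,-6.2500)
o1: d²=10 ≤ ρ²=21; F_rep = 16·(3,1)/10² = (0.4800,0.1600)
o2: d²=298 > ρ²=21 → inactive
F = F_att + ΣF_rep = (1.7300,-6.0900)
p' = p + 1/5·F = (11.3460,3.7820)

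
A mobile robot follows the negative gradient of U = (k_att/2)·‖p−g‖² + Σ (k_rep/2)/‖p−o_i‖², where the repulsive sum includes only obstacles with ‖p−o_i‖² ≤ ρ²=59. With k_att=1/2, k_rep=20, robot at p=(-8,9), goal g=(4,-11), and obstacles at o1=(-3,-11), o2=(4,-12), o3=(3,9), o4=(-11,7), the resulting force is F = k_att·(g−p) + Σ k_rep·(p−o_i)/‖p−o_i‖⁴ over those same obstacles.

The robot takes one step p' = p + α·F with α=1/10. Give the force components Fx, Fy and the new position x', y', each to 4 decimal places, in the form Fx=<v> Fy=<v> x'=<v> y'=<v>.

Fx=6.3550 Fy=-9.7633 x'=-7.3645 y'=8.0237

F_att = 1/2·(g−p) = 1/2·(12,-20) = (6.0000,-10.0000)
o1: d²=425 > ρ²=59 → inactive
o2: d²=585 > ρ²=59 → inactive
o3: d²=121 > ρ²=59 → inactive
o4: d²=13 ≤ ρ²=59; F_rep = 20·(3,2)/13² = (0.3550,0.2367)
F = F_att + ΣF_rep = (6.3550,-9.7633)
p' = p + 1/10·F = (-7.3645,8.0237)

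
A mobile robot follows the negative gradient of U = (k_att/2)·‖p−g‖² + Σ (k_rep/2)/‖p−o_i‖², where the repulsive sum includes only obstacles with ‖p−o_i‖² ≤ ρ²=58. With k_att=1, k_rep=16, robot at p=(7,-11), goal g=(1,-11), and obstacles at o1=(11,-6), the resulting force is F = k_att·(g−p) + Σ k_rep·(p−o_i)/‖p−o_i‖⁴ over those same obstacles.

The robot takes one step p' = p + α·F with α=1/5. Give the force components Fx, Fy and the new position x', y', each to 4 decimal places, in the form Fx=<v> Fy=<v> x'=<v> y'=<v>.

Fx=-6.0381 Fy=-0.0476 x'=5.7924 y'=-11.0095

F_att = 1·(g−p) = 1·(-6,0) = (-6.0000,0.0000)
o1: d²=41 ≤ ρ²=58; F_rep = 16·(-4,-5)/41² = (-0.0381,-0.0476)
F = F_att + ΣF_rep = (-6.0381,-0.0476)
p' = p + 1/5·F = (5.7924,-11.0095)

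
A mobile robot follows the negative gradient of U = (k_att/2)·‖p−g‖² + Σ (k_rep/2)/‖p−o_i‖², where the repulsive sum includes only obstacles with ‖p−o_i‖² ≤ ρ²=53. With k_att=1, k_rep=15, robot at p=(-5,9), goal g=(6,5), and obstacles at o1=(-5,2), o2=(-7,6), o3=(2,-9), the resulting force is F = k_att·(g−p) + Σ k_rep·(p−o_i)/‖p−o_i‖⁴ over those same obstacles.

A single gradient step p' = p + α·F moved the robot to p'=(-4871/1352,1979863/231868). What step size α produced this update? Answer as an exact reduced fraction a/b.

F_att = 1·(g−p) = 1·(11,-4) = (11.0000,-4.0000)
o1: d²=49 ≤ ρ²=53; F_rep = 15·(0,7)/49² = (0.0000,0.0437)
o2: d²=13 ≤ ρ²=53; F_rep = 15·(2,3)/13² = (0.1775,0.2663)
o3: d²=373 > ρ²=53 → inactive
F = F_att + ΣF_rep = (11.1775,-3.6900)
Δp = p'−p = (1.3972,-0.4612); α = Δx/Fx = (1889/1352) / (1889/169) = 1/8
check: Δy/Fy = (-106949/231868) / (-213898/57967) = 1/8 ✓

α = 1/8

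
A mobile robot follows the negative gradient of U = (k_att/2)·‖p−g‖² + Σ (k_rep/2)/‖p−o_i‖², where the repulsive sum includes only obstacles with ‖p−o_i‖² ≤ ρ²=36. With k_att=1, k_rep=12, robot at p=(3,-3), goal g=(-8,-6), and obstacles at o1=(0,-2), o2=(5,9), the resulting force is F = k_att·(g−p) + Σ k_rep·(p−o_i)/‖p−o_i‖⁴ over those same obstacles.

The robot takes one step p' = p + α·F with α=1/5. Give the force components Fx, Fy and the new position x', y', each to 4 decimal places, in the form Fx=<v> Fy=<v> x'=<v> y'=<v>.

Fx=-10.6400 Fy=-3.1200 x'=0.8720 y'=-3.6240

F_att = 1·(g−p) = 1·(-11,-3) = (-11.0000,-3.0000)
o1: d²=10 ≤ ρ²=36; F_rep = 12·(3,-1)/10² = (0.3600,-0.1200)
o2: d²=148 > ρ²=36 → inactive
F = F_att + ΣF_rep = (-10.6400,-3.1200)
p' = p + 1/5·F = (0.8720,-3.6240)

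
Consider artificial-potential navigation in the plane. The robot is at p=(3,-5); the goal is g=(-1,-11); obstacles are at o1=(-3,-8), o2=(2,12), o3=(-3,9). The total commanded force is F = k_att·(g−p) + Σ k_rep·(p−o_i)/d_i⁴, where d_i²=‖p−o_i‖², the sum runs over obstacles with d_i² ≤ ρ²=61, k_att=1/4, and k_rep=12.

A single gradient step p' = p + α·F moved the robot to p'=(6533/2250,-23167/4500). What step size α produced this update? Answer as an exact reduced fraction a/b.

F_att = 1/4·(g−p) = 1/4·(-4,-6) = (-1.0000,-1.5000)
o1: d²=45 ≤ ρ²=61; F_rep = 12·(6,3)/45² = (0.0356,0.0178)
o2: d²=290 > ρ²=61 → inactive
o3: d²=232 > ρ²=61 → inactive
F = F_att + ΣF_rep = (-0.9644,-1.4822)
Δp = p'−p = (-0.0964,-0.1482); α = Δx/Fx = (-217/2250) / (-217/225) = 1/10
check: Δy/Fy = (-667/4500) / (-667/450) = 1/10 ✓

α = 1/10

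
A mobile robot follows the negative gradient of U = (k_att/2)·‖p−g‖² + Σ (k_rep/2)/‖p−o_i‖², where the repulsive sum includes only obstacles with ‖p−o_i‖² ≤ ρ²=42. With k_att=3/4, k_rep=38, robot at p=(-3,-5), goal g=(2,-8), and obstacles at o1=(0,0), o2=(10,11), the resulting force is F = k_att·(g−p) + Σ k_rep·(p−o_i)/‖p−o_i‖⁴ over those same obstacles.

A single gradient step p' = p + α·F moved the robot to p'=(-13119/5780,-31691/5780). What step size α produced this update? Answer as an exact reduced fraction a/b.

F_att = 3/4·(g−p) = 3/4·(5,-3) = (3.7500,-2.2500)
o1: d²=34 ≤ ρ²=42; F_rep = 38·(-3,-5)/34² = (-0.0986,-0.1644)
o2: d²=425 > ρ²=42 → inactive
F = F_att + ΣF_rep = (3.6514,-2.4144)
Δp = p'−p = (0.7303,-0.4829); α = Δx/Fx = (4221/5780) / (4221/1156) = 1/5
check: Δy/Fy = (-2791/5780) / (-2791/1156) = 1/5 ✓

α = 1/5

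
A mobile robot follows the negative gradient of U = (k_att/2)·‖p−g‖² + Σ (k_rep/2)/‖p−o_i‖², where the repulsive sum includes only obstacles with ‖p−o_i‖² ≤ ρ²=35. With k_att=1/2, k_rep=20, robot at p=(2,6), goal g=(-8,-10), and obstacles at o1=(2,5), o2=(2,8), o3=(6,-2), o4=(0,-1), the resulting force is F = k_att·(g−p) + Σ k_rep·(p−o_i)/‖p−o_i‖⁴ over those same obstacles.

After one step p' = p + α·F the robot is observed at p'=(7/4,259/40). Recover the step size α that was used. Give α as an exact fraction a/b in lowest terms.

α = 1/20

F_att = 1/2·(g−p) = 1/2·(-10,-16) = (-5.0000,-8.0000)
o1: d²=1 ≤ ρ²=35; F_rep = 20·(0,1)/1² = (0.0000,20.0000)
o2: d²=4 ≤ ρ²=35; F_rep = 20·(0,-2)/4² = (0.0000,-2.5000)
o3: d²=80 > ρ²=35 → inactive
o4: d²=53 > ρ²=35 → inactive
F = F_att + ΣF_rep = (-5.0000,9.5000)
Δp = p'−p = (-0.2500,0.4750); α = Δx/Fx = (-1/4) / (-5) = 1/20
check: Δy/Fy = (19/40) / (19/2) = 1/20 ✓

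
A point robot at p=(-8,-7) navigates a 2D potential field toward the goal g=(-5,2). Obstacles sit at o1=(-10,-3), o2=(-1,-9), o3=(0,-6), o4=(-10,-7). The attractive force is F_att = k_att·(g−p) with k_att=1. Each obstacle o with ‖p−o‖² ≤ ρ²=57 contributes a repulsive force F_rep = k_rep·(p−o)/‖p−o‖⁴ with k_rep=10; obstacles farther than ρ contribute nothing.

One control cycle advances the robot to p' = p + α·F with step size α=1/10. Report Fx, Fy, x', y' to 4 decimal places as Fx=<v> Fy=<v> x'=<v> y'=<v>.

F_att = 1·(g−p) = 1·(3,9) = (3.0000,9.0000)
o1: d²=20 ≤ ρ²=57; F_rep = 10·(2,-4)/20² = (0.0500,-0.1000)
o2: d²=53 ≤ ρ²=57; F_rep = 10·(-7,2)/53² = (-0.0249,0.0071)
o3: d²=65 > ρ²=57 → inactive
o4: d²=4 ≤ ρ²=57; F_rep = 10·(2,0)/4² = (1.2500,0.0000)
F = F_att + ΣF_rep = (4.2751,8.9071)
p' = p + 1/10·F = (-7.5725,-6.1093)

Fx=4.2751 Fy=8.9071 x'=-7.5725 y'=-6.1093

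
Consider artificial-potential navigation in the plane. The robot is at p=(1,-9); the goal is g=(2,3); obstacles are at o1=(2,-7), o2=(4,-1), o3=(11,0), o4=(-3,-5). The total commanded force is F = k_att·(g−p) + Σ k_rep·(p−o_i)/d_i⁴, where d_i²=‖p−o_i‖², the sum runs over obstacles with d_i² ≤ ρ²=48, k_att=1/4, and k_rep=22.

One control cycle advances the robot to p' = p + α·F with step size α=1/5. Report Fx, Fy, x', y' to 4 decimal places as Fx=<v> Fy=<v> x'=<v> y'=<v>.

Fx=-0.5441 Fy=1.1541 x'=0.8912 y'=-8.7692

F_att = 1/4·(g−p) = 1/4·(1,12) = (0.2500,3.0000)
o1: d²=5 ≤ ρ²=48; F_rep = 22·(-1,-2)/5² = (-0.8800,-1.7600)
o2: d²=73 > ρ²=48 → inactive
o3: d²=181 > ρ²=48 → inactive
o4: d²=32 ≤ ρ²=48; F_rep = 22·(4,-4)/32² = (0.0859,-0.0859)
F = F_att + ΣF_rep = (-0.5441,1.1541)
p' = p + 1/5·F = (0.8912,-8.7692)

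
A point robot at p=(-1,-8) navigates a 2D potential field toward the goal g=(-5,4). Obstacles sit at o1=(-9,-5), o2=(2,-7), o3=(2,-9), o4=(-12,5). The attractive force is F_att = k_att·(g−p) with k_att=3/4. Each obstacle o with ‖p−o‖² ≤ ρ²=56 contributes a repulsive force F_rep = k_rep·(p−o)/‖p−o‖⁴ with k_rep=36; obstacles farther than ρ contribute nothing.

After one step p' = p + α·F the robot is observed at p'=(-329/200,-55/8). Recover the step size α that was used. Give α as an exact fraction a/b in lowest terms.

α = 1/8

F_att = 3/4·(g−p) = 3/4·(-4,12) = (-3.0000,9.0000)
o1: d²=73 > ρ²=56 → inactive
o2: d²=10 ≤ ρ²=56; F_rep = 36·(-3,-1)/10² = (-1.0800,-0.3600)
o3: d²=10 ≤ ρ²=56; F_rep = 36·(-3,1)/10² = (-1.0800,0.3600)
o4: d²=290 > ρ²=56 → inactive
F = F_att + ΣF_rep = (-5.1600,9.0000)
Δp = p'−p = (-0.6450,1.1250); α = Δx/Fx = (-129/200) / (-129/25) = 1/8
check: Δy/Fy = (9/8) / (9) = 1/8 ✓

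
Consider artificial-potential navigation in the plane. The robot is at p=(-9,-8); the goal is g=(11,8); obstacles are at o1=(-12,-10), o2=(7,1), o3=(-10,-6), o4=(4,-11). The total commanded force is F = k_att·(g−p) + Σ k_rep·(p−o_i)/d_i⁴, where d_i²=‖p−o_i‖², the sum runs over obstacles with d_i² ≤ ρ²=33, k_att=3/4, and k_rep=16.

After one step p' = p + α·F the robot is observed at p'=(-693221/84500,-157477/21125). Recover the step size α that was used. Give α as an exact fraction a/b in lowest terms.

α = 1/20

F_att = 3/4·(g−p) = 3/4·(20,16) = (15.0000,12.0000)
o1: d²=13 ≤ ρ²=33; F_rep = 16·(3,2)/13² = (0.2840,0.1893)
o2: d²=337 > ρ²=33 → inactive
o3: d²=5 ≤ ρ²=33; F_rep = 16·(1,-2)/5² = (0.6400,-1.2800)
o4: d²=178 > ρ²=33 → inactive
F = F_att + ΣF_rep = (15.9240,10.9093)
Δp = p'−p = (0.7962,0.5455); α = Δx/Fx = (67279/84500) / (67279/4225) = 1/20
check: Δy/Fy = (11523/21125) / (46092/4225) = 1/20 ✓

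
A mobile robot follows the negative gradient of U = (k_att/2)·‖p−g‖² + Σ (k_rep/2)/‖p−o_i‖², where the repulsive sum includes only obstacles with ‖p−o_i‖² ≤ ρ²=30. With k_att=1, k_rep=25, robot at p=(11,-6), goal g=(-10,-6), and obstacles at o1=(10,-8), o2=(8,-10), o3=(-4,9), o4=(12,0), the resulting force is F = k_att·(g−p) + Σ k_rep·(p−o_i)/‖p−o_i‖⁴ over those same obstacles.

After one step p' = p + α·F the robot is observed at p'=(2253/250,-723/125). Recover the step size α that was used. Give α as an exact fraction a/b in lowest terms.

α = 1/10

F_att = 1·(g−p) = 1·(-21,0) = (-21.0000,0.0000)
o1: d²=5 ≤ ρ²=30; F_rep = 25·(1,2)/5² = (1.0000,2.0000)
o2: d²=25 ≤ ρ²=30; F_rep = 25·(3,4)/25² = (0.1200,0.1600)
o3: d²=450 > ρ²=30 → inactive
o4: d²=37 > ρ²=30 → inactive
F = F_att + ΣF_rep = (-19.8800,2.1600)
Δp = p'−p = (-1.9880,0.2160); α = Δx/Fx = (-497/250) / (-497/25) = 1/10
check: Δy/Fy = (27/125) / (54/25) = 1/10 ✓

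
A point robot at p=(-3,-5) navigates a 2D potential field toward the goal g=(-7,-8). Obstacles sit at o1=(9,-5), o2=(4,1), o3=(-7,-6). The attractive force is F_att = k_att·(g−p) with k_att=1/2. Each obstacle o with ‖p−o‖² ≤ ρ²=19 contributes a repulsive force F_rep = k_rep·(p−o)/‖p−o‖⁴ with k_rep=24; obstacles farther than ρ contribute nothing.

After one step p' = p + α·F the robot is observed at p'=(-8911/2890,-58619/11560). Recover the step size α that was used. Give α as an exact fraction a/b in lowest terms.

α = 1/20

F_att = 1/2·(g−p) = 1/2·(-4,-3) = (-2.0000,-1.5000)
o1: d²=144 > ρ²=19 → inactive
o2: d²=85 > ρ²=19 → inactive
o3: d²=17 ≤ ρ²=19; F_rep = 24·(4,1)/17² = (0.3322,0.0830)
F = F_att + ΣF_rep = (-1.6678,-1.4170)
Δp = p'−p = (-0.0834,-0.0708); α = Δx/Fx = (-241/2890) / (-482/289) = 1/20
check: Δy/Fy = (-819/11560) / (-819/578) = 1/20 ✓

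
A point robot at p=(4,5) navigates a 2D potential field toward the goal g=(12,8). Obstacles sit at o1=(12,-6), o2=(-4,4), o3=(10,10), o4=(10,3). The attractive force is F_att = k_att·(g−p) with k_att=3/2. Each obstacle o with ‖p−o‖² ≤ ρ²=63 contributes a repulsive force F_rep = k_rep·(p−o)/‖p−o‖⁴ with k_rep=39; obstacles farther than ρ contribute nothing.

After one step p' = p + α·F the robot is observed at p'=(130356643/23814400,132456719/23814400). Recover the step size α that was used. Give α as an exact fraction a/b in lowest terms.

α = 1/8

F_att = 3/2·(g−p) = 3/2·(8,3) = (12.0000,4.5000)
o1: d²=185 > ρ²=63 → inactive
o2: d²=65 > ρ²=63 → inactive
o3: d²=61 ≤ ρ²=63; F_rep = 39·(-6,-5)/61² = (-0.0629,-0.0524)
o4: d²=40 ≤ ρ²=63; F_rep = 39·(-6,2)/40² = (-0.1462,0.0488)
F = F_att + ΣF_rep = (11.7909,4.4963)
Δp = p'−p = (1.4739,0.5620); α = Δx/Fx = (35099043/23814400) / (35099043/2976800) = 1/8
check: Δy/Fy = (13384719/23814400) / (13384719/2976800) = 1/8 ✓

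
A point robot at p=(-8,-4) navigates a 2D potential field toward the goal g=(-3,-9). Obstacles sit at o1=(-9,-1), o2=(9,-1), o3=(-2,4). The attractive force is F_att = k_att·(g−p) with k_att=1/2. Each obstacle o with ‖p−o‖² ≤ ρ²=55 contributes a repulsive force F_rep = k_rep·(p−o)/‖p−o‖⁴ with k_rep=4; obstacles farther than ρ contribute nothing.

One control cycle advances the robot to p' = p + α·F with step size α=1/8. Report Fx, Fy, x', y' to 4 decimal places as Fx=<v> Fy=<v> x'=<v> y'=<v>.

F_att = 1/2·(g−p) = 1/2·(5,-5) = (2.5000,-2.5000)
o1: d²=10 ≤ ρ²=55; F_rep = 4·(1,-3)/10² = (0.0400,-0.1200)
o2: d²=298 > ρ²=55 → inactive
o3: d²=100 > ρ²=55 → inactive
F = F_att + ΣF_rep = (2.5400,-2.6200)
p' = p + 1/8·F = (-7.6825,-4.3275)

Fx=2.5400 Fy=-2.6200 x'=-7.6825 y'=-4.3275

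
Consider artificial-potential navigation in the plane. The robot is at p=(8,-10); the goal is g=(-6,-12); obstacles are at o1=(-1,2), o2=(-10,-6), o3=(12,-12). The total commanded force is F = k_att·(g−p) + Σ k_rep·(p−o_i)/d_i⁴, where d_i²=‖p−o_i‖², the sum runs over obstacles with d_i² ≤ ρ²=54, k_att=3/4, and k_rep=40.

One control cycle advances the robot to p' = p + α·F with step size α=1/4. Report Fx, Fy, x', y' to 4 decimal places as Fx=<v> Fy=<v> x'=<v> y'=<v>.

F_att = 3/4·(g−p) = 3/4·(-14,-2) = (-10.5000,-1.5000)
o1: d²=225 > ρ²=54 → inactive
o2: d²=340 > ρ²=54 → inactive
o3: d²=20 ≤ ρ²=54; F_rep = 40·(-4,2)/20² = (-0.4000,0.2000)
F = F_att + ΣF_rep = (-10.9000,-1.3000)
p' = p + 1/4·F = (5.2750,-10.3250)

Fx=-10.9000 Fy=-1.3000 x'=5.2750 y'=-10.3250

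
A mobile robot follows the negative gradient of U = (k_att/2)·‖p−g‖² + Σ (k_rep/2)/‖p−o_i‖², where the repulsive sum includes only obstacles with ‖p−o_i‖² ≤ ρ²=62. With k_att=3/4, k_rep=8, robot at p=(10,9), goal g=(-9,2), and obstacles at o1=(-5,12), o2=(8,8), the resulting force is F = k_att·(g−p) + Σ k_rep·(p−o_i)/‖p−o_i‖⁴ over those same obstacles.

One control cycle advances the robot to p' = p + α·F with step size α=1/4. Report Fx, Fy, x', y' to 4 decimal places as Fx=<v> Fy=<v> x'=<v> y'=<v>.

F_att = 3/4·(g−p) = 3/4·(-19,-7) = (-14.2500,-5.2500)
o1: d²=234 > ρ²=62 → inactive
o2: d²=5 ≤ ρ²=62; F_rep = 8·(2,1)/5² = (0.6400,0.3200)
F = F_att + ΣF_rep = (-13.6100,-4.9300)
p' = p + 1/4·F = (6.5975,7.7675)

Fx=-13.6100 Fy=-4.9300 x'=6.5975 y'=7.7675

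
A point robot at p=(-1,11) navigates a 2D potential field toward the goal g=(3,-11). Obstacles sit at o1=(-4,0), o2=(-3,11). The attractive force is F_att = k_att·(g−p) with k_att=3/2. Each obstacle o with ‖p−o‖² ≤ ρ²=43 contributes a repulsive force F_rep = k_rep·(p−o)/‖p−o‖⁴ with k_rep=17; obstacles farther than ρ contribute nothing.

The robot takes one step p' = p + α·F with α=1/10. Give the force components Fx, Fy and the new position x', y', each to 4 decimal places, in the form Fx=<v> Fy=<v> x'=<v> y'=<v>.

Fx=8.1250 Fy=-33.0000 x'=-0.1875 y'=7.7000

F_att = 3/2·(g−p) = 3/2·(4,-22) = (6.0000,-33.0000)
o1: d²=130 > ρ²=43 → inactive
o2: d²=4 ≤ ρ²=43; F_rep = 17·(2,0)/4² = (2.1250,0.0000)
F = F_att + ΣF_rep = (8.1250,-33.0000)
p' = p + 1/10·F = (-0.1875,7.7000)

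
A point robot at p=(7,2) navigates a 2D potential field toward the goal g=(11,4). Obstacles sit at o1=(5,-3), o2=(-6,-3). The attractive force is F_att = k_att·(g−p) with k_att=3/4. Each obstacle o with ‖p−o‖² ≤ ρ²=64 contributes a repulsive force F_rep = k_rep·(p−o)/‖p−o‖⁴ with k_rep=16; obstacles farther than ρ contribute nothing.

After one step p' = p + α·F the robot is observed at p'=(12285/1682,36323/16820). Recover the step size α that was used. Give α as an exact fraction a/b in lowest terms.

α = 1/10

F_att = 3/4·(g−p) = 3/4·(4,2) = (3.0000,1.5000)
o1: d²=29 ≤ ρ²=64; F_rep = 16·(2,5)/29² = (0.0380,0.0951)
o2: d²=194 > ρ²=64 → inactive
F = F_att + ΣF_rep = (3.0380,1.5951)
Δp = p'−p = (0.3038,0.1595); α = Δx/Fx = (511/1682) / (2555/841) = 1/10
check: Δy/Fy = (2683/16820) / (2683/1682) = 1/10 ✓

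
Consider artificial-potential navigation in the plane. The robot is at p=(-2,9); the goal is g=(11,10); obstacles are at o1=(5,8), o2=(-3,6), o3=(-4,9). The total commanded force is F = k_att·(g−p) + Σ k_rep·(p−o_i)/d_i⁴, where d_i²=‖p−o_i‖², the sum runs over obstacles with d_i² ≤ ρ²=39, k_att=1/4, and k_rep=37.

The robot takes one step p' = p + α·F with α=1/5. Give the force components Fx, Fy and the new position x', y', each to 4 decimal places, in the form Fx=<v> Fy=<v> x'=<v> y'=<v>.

F_att = 1/4·(g−p) = 1/4·(13,1) = (3.2500,0.2500)
o1: d²=50 > ρ²=39 → inactive
o2: d²=10 ≤ ρ²=39; F_rep = 37·(1,3)/10² = (0.3700,1.1100)
o3: d²=4 ≤ ρ²=39; F_rep = 37·(2,0)/4² = (4.6250,0.0000)
F = F_att + ΣF_rep = (8.2450,1.3600)
p' = p + 1/5·F = (-0.3510,9.2720)

Fx=8.2450 Fy=1.3600 x'=-0.3510 y'=9.2720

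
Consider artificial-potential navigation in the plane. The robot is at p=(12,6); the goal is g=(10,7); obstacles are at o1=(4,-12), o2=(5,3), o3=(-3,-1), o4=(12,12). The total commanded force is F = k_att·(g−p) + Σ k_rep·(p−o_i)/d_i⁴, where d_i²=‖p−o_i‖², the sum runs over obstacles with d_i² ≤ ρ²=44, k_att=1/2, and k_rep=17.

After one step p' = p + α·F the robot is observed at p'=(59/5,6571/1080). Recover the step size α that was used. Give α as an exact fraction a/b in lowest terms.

F_att = 1/2·(g−p) = 1/2·(-2,1) = (-1.0000,0.5000)
o1: d²=388 > ρ²=44 → inactive
o2: d²=58 > ρ²=44 → inactive
o3: d²=274 > ρ²=44 → inactive
o4: d²=36 ≤ ρ²=44; F_rep = 17·(0,-6)/36² = (0.0000,-0.0787)
F = F_att + ΣF_rep = (-1.0000,0.4213)
Δp = p'−p = (-0.2000,0.0843); α = Δx/Fx = (-1/5) / (-1) = 1/5
check: Δy/Fy = (91/1080) / (91/216) = 1/5 ✓

α = 1/5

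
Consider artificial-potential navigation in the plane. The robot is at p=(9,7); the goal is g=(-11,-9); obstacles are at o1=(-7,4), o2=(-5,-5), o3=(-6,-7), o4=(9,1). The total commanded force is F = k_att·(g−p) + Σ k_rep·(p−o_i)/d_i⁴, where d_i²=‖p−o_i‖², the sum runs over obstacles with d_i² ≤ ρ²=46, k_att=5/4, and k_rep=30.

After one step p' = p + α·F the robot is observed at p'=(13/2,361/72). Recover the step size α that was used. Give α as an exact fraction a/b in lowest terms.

α = 1/10

F_att = 5/4·(g−p) = 5/4·(-20,-16) = (-25.0000,-20.0000)
o1: d²=265 > ρ²=46 → inactive
o2: d²=340 > ρ²=46 → inactive
o3: d²=421 > ρ²=46 → inactive
o4: d²=36 ≤ ρ²=46; F_rep = 30·(0,6)/36² = (0.0000,0.1389)
F = F_att + ΣF_rep = (-25.0000,-19.8611)
Δp = p'−p = (-2.5000,-1.9861); α = Δx/Fx = (-5/2) / (-25) = 1/10
check: Δy/Fy = (-143/72) / (-715/36) = 1/10 ✓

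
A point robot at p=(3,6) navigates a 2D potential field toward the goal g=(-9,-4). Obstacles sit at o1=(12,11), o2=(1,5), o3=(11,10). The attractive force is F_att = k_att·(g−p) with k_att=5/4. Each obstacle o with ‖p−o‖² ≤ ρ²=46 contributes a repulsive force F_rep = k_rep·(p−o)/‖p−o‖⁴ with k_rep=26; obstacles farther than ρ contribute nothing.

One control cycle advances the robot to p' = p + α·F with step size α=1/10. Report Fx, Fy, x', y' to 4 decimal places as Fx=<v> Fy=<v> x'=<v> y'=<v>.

Fx=-12.9200 Fy=-11.4600 x'=1.7080 y'=4.8540

F_att = 5/4·(g−p) = 5/4·(-12,-10) = (-15.0000,-12.5000)
o1: d²=106 > ρ²=46 → inactive
o2: d²=5 ≤ ρ²=46; F_rep = 26·(2,1)/5² = (2.0800,1.0400)
o3: d²=80 > ρ²=46 → inactive
F = F_att + ΣF_rep = (-12.9200,-11.4600)
p' = p + 1/10·F = (1.7080,4.8540)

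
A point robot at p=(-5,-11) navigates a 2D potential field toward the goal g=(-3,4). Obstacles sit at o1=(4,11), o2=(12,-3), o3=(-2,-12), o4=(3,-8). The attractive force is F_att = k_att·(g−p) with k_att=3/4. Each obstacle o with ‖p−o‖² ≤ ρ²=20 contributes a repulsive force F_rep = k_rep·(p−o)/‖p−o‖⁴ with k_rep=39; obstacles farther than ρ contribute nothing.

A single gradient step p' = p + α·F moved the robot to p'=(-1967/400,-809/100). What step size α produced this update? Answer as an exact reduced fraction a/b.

F_att = 3/4·(g−p) = 3/4·(2,15) = (1.5000,11.2500)
o1: d²=565 > ρ²=20 → inactive
o2: d²=353 > ρ²=20 → inactive
o3: d²=10 ≤ ρ²=20; F_rep = 39·(-3,1)/10² = (-1.1700,0.3900)
o4: d²=73 > ρ²=20 → inactive
F = F_att + ΣF_rep = (0.3300,11.6400)
Δp = p'−p = (0.0825,2.9100); α = Δx/Fx = (33/400) / (33/100) = 1/4
check: Δy/Fy = (291/100) / (291/25) = 1/4 ✓

α = 1/4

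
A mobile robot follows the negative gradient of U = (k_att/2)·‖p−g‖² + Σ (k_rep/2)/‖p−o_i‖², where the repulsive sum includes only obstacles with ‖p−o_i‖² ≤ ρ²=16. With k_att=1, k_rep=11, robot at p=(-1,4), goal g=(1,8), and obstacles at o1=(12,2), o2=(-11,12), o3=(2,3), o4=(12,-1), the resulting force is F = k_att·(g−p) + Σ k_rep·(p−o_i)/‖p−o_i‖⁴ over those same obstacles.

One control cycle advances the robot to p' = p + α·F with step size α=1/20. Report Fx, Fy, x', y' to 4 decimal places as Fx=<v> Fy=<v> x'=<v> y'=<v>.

F_att = 1·(g−p) = 1·(2,4) = (2.0000,4.0000)
o1: d²=173 > ρ²=16 → inactive
o2: d²=164 > ρ²=16 → inactive
o3: d²=10 ≤ ρ²=16; F_rep = 11·(-3,1)/10² = (-0.3300,0.1100)
o4: d²=194 > ρ²=16 → inactive
F = F_att + ΣF_rep = (1.6700,4.1100)
p' = p + 1/20·F = (-0.9165,4.2055)

Fx=1.6700 Fy=4.1100 x'=-0.9165 y'=4.2055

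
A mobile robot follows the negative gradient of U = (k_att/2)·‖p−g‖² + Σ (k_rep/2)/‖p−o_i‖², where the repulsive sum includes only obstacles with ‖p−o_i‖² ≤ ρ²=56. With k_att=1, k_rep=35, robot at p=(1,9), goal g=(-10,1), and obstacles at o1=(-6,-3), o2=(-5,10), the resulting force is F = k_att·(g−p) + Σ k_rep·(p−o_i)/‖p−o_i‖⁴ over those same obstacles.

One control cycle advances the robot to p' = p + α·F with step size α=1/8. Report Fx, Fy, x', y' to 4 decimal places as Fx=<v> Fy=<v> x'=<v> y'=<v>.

F_att = 1·(g−p) = 1·(-11,-8) = (-11.0000,-8.0000)
o1: d²=193 > ρ²=56 → inactive
o2: d²=37 ≤ ρ²=56; F_rep = 35·(6,-1)/37² = (0.1534,-0.0256)
F = F_att + ΣF_rep = (-10.8466,-8.0256)
p' = p + 1/8·F = (-0.3558,7.9968)

Fx=-10.8466 Fy=-8.0256 x'=-0.3558 y'=7.9968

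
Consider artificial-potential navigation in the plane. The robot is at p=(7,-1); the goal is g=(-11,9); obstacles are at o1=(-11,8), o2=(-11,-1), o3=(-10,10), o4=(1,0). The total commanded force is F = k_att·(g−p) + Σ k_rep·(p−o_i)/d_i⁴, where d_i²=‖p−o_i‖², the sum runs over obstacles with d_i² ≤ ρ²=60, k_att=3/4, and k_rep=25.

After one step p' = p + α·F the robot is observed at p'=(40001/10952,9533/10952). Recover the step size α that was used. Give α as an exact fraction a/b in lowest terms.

α = 1/4

F_att = 3/4·(g−p) = 3/4·(-18,10) = (-13.5000,7.5000)
o1: d²=405 > ρ²=60 → inactive
o2: d²=324 > ρ²=60 → inactive
o3: d²=410 > ρ²=60 → inactive
o4: d²=37 ≤ ρ²=60; F_rep = 25·(6,-1)/37² = (0.1096,-0.0183)
F = F_att + ΣF_rep = (-13.3904,7.4817)
Δp = p'−p = (-3.3476,1.8704); α = Δx/Fx = (-36663/10952) / (-36663/2738) = 1/4
check: Δy/Fy = (20485/10952) / (20485/2738) = 1/4 ✓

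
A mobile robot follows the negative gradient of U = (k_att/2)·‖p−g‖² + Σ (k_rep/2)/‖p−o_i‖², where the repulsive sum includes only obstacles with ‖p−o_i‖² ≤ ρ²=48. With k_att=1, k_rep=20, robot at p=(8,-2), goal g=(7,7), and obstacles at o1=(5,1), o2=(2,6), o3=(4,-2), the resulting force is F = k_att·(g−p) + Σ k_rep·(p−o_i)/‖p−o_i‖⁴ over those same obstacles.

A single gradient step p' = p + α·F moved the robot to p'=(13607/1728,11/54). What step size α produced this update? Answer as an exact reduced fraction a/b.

α = 1/4

F_att = 1·(g−p) = 1·(-1,9) = (-1.0000,9.0000)
o1: d²=18 ≤ ρ²=48; F_rep = 20·(3,-3)/18² = (0.1852,-0.1852)
o2: d²=100 > ρ²=48 → inactive
o3: d²=16 ≤ ρ²=48; F_rep = 20·(4,0)/16² = (0.3125,0.0000)
F = F_att + ΣF_rep = (-0.5023,8.8148)
Δp = p'−p = (-0.1256,2.2037); α = Δx/Fx = (-217/1728) / (-217/432) = 1/4
check: Δy/Fy = (119/54) / (238/27) = 1/4 ✓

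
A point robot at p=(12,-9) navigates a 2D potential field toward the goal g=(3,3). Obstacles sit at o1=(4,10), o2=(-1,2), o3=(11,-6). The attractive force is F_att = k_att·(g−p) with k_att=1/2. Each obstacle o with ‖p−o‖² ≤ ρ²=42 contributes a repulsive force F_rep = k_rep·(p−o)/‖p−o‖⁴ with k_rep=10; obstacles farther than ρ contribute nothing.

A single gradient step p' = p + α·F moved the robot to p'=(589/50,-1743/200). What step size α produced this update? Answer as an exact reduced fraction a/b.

F_att = 1/2·(g−p) = 1/2·(-9,12) = (-4.5000,6.0000)
o1: d²=425 > ρ²=42 → inactive
o2: d²=290 > ρ²=42 → inactive
o3: d²=10 ≤ ρ²=42; F_rep = 10·(1,-3)/10² = (0.1000,-0.3000)
F = F_att + ΣF_rep = (-4.4000,5.7000)
Δp = p'−p = (-0.2200,0.2850); α = Δx/Fx = (-11/50) / (-22/5) = 1/20
check: Δy/Fy = (57/200) / (57/10) = 1/20 ✓

α = 1/20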